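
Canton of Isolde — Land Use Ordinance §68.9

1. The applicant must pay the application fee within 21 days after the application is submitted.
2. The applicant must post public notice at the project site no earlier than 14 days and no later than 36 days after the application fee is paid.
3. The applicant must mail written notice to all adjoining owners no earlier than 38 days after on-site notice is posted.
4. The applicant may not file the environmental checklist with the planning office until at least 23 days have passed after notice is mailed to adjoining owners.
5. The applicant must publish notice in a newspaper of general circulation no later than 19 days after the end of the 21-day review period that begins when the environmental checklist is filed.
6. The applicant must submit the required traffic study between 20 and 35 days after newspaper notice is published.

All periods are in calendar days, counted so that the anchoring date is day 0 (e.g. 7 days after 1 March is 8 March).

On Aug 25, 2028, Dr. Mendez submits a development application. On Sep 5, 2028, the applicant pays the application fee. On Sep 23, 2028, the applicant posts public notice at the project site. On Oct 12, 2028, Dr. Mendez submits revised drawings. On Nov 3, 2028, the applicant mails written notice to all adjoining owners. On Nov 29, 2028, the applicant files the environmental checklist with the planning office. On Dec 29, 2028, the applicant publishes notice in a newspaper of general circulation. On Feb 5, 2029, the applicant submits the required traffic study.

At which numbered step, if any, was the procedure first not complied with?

Step 1: 21 days after Aug 25, 2028 (when the application is submitted) is Sep 15, 2028; Sep 5, 2028 is within that limit.
Step 2: the window is 14–36 days after Sep 5, 2028 (when the application fee is paid), so Sep 19, 2028 through Oct 11, 2028; done Sep 23, 2028 — within the window.
Step 3: the earliest permitted date is 38 days after Sep 23, 2028 (when on-site notice is posted), i.e. Oct 31, 2028; done Nov 3, 2028, after the minimum wait.
Step 4: the earliest permitted date is 23 days after Nov 3, 2028 (when notice is mailed to adjoining owners), i.e. Nov 26, 2028; done Nov 29, 2028, after the minimum wait.
Step 5: 19 days after Dec 20, 2028 (end of the 21-day review period, which began when the environmental checklist is filed on Nov 29, 2028) is Jan 8, 2029; done Dec 29, 2028 — timely.
Step 6: the window is 20–35 days after Dec 29, 2028 (when newspaper notice is published), so Jan 18, 2029 through Feb 2, 2029; done Feb 5, 2029 — 3 days after the window closed.
Later steps need not be reached.

Step 6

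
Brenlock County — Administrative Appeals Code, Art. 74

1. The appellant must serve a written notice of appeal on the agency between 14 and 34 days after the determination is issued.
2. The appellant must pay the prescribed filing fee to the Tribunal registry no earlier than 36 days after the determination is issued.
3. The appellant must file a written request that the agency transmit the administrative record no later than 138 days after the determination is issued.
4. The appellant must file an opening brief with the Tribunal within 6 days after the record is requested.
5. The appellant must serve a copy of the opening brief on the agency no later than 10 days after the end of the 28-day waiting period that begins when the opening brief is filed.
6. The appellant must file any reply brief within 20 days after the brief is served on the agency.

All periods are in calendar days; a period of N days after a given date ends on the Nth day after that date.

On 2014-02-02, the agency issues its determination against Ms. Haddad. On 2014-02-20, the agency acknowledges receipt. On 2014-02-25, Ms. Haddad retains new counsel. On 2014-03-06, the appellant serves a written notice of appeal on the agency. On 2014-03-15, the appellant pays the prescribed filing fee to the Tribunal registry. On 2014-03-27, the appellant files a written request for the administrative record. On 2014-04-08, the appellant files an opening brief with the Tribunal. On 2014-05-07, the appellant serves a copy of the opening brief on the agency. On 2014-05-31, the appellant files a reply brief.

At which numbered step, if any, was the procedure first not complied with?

Step 4

(1) the permitted window runs from 2014-02-02 + 14 = 2014-02-16 to 2014-02-02 + 34 = 2014-03-08; 2014-03-06 falls inside that range.
(2) permitted from 2014-02-02 + 36 days = 2014-03-10 onward; 2014-03-15 is on or after that date.
(3) due by 2014-02-02 + 138 days = 2014-06-20; 2014-03-27 is within that limit.
(4) due by 2014-03-27 + 6 days = 2014-04-02; not done until 2014-04-08, 6 days after the deadline.
Later steps need not be reached.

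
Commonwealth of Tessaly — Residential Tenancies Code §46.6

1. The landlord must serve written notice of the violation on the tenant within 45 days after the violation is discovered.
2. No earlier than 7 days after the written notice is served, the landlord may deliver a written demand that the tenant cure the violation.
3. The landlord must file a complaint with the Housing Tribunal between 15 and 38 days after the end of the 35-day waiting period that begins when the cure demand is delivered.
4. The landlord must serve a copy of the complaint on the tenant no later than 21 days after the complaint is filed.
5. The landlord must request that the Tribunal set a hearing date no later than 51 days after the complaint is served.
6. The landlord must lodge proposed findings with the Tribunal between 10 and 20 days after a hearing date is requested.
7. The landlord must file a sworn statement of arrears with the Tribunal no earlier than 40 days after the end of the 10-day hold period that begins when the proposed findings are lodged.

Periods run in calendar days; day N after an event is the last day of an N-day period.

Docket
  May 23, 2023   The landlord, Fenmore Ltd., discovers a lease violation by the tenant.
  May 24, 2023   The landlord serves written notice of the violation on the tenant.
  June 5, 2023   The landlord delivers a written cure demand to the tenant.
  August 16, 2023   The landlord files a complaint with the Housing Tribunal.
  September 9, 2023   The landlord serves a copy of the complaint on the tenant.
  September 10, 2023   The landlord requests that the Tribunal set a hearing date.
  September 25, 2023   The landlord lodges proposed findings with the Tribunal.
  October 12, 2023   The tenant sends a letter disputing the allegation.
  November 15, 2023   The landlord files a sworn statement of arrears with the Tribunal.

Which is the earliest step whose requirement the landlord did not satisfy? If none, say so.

(1) due by May 23, 2023 + 45 days = July 7, 2023; completed May 24, 2023, before the deadline.
(2) permitted from May 24, 2023 + 7 days = May 31, 2023 onward; done June 5, 2023 — permitted.
(3) the permitted window runs from July 10, 2023 + 15 = July 25, 2023 to July 10, 2023 + 38 = August 17, 2023; August 16, 2023 falls inside that range.
(4) due by August 16, 2023 + 21 days = September 6, 2023; done September 9, 2023 — 3 days late.
That is the first point of non-compliance.

Step 4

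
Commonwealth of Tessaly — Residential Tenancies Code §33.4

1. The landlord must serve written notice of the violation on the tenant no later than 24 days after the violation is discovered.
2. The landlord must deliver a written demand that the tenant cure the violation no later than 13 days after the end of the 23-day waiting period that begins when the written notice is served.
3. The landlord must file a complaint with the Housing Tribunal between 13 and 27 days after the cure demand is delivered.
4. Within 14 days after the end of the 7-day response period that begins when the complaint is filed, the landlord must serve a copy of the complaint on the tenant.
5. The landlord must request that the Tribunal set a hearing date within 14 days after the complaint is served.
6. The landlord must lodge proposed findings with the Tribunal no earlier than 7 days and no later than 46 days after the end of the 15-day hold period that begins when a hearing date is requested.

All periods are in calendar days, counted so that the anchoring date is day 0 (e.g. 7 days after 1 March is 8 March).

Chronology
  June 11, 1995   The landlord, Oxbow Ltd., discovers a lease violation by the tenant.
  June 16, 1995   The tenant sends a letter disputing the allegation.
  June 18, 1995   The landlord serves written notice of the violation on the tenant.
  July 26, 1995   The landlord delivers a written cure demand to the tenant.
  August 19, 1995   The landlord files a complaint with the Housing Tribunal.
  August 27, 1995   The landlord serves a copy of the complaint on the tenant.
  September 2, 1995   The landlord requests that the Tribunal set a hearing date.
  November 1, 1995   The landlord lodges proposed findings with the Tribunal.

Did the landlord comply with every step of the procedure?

No

(1) due by June 11, 1995 + 24 days = July 5, 1995; done June 18, 1995 — timely.
(2) due by July 11, 1995 + 13 days = July 24, 1995; not done until July 26, 1995, 2 days after the deadline.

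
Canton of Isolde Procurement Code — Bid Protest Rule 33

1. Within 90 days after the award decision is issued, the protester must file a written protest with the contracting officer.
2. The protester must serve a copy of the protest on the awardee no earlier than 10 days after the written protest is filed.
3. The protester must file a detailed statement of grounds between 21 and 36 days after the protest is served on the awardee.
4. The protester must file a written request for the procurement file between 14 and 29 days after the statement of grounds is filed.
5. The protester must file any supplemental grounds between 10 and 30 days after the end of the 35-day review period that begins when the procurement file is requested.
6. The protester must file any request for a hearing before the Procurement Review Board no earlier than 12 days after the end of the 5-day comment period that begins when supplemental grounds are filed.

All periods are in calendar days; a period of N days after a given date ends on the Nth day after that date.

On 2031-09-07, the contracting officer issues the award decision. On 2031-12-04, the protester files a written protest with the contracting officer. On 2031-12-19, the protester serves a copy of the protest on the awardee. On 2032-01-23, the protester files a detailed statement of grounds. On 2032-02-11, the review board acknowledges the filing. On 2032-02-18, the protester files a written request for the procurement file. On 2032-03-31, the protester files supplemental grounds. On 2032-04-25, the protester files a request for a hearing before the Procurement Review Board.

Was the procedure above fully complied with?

No

(1) due by 2031-09-07 + 90 days = 2031-12-06; done 2031-12-04 — timely.
(2) permitted from 2031-12-04 + 10 days = 2031-12-14 onward; 2031-12-19 is on or after that date.
(3) the permitted window runs from 2031-12-19 + 21 = 2032-01-09 to 2031-12-19 + 36 = 2032-01-24; 2032-01-23 falls inside that range.
(4) the permitted window runs from 2032-01-23 + 14 = 2032-02-06 to 2032-01-23 + 29 = 2032-02-21; done 2032-02-18 — within the window.
(5) the permitted window runs from 2032-03-24 + 10 = 2032-04-03 to 2032-03-24 + 30 = 2032-04-23; done 2032-03-31 — 3 days before the window opened.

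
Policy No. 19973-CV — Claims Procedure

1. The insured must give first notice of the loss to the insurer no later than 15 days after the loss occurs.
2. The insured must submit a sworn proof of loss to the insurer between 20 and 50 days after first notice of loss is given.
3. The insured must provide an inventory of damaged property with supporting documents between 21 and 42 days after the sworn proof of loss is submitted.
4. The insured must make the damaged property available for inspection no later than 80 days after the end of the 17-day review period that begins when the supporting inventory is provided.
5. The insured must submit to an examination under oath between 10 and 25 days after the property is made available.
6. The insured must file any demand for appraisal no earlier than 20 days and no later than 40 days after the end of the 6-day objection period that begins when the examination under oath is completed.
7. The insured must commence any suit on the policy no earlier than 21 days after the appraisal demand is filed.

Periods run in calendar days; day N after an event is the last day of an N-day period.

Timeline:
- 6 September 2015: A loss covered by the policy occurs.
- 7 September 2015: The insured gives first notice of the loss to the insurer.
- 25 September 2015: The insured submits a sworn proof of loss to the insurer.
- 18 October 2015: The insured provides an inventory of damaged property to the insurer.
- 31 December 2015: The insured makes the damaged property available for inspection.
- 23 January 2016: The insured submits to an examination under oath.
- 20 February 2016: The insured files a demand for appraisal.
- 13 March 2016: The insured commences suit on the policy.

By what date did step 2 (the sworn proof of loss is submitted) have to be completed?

Step 2 runs from 7 September 2015, when first notice of loss is given. The window is 20–50 days after 7 September 2015; it closes on 27 October 2015.

27 October 2015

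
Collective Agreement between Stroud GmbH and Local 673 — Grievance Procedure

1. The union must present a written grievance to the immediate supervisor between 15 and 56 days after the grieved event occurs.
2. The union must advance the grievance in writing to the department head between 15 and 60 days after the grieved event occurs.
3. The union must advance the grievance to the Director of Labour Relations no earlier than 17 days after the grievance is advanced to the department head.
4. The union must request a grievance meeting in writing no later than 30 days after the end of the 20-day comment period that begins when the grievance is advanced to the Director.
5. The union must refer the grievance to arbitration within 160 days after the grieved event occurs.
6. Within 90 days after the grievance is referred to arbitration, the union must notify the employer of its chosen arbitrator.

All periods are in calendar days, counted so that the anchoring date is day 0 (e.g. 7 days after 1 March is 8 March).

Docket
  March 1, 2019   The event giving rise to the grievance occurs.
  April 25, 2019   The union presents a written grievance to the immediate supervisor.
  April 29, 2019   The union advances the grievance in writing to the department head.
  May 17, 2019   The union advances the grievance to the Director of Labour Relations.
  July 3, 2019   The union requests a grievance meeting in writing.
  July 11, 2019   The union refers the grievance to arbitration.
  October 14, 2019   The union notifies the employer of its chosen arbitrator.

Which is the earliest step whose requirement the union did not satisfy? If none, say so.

Step 1: the window is 15–56 days after March 1, 2019 (when the grieved event occurs), so March 16, 2019 through April 26, 2019; April 25, 2019 falls inside that range.
Step 2: the window is 15–60 days after March 1, 2019 (when the grieved event occurs), so March 16, 2019 through April 30, 2019; done April 29, 2019 — within the window.
Step 3: the earliest permitted date is 17 days after April 29, 2019 (when the grievance is advanced to the department head), i.e. May 16, 2019; done May 17, 2019 — permitted.
Step 4: 30 days after June 6, 2019 (end of the 20-day comment period, which began when the grievance is advanced to the Director on May 17, 2019) is July 6, 2019; completed July 3, 2019, before the deadline.
Step 5: 160 days after March 1, 2019 (when the grieved event occurs) is August 8, 2019; done July 11, 2019 — timely.
Step 6: 90 days after July 11, 2019 (when the grievance is referred to arbitration) is October 9, 2019; not done until October 14, 2019, 5 days after the deadline.
The analysis stops there.

Step 6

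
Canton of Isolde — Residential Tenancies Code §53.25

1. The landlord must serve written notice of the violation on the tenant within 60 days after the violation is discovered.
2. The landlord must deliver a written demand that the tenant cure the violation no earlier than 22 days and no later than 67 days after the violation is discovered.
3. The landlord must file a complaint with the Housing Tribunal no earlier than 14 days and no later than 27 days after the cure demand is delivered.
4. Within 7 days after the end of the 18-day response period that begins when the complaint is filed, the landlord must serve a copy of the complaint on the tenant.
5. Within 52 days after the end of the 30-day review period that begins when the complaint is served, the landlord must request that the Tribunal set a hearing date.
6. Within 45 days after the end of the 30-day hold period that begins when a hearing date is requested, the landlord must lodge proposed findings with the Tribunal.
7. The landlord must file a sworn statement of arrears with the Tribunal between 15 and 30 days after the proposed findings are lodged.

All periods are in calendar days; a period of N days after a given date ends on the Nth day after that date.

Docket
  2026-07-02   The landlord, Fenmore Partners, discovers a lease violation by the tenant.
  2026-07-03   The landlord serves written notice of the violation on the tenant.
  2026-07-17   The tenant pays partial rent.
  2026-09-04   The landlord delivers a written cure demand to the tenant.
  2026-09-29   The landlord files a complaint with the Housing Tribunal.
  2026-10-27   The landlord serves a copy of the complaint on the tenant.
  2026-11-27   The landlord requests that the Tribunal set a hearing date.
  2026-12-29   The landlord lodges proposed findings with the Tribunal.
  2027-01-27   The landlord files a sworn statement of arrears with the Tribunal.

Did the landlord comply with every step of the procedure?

No

Step 1: 60 days after 2026-07-02 (when the violation is discovered) is 2026-08-31; done 2026-07-03 — timely.
Step 2: the window is 22–67 days after 2026-07-02 (when the violation is discovered), so 2026-07-24 through 2026-09-07; done 2026-09-04 — within the window.
Step 3: the window is 14–27 days after 2026-09-04 (when the cure demand is delivered), so 2026-09-18 through 2026-10-01; done 2026-09-29 — within the window.
Step 4: 7 days after 2026-10-17 (end of the 18-day response period, which began when the complaint is filed on 2026-09-29) is 2026-10-24; not done until 2026-10-27, 3 days after the deadline.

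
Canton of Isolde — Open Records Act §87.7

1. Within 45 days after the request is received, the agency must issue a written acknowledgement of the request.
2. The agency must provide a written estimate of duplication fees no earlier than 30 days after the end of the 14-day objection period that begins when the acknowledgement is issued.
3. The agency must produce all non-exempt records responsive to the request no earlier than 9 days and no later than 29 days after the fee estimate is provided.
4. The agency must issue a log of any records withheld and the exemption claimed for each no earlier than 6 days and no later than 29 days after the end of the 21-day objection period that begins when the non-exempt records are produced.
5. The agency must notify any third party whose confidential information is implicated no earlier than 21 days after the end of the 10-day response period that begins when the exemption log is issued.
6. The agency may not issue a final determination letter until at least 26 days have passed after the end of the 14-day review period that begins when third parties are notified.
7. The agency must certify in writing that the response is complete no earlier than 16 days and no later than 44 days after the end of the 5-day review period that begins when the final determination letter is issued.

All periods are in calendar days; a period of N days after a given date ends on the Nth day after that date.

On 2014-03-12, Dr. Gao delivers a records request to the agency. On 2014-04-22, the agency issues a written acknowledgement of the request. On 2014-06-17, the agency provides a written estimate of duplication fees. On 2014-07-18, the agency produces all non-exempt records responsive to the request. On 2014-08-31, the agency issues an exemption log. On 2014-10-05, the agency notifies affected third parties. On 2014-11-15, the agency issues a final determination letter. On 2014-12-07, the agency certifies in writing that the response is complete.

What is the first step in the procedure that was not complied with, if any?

Step 3

Step 1: 45 days after 2014-03-12 (when the request is received) is 2014-04-26; completed 2014-04-22, before the deadline.
Step 2: the earliest permitted date is 30 days after 2014-05-06 (end of the 14-day objection period, which began when the acknowledgement is issued on 2014-04-22), i.e. 2014-06-05; done 2014-06-17, after the minimum wait.
Step 3: the window is 9–29 days after 2014-06-17 (when the fee estimate is provided), so 2014-06-26 through 2014-07-16; 2014-07-18 is 2 days past the end of the window.
That is the first point of non-compliance.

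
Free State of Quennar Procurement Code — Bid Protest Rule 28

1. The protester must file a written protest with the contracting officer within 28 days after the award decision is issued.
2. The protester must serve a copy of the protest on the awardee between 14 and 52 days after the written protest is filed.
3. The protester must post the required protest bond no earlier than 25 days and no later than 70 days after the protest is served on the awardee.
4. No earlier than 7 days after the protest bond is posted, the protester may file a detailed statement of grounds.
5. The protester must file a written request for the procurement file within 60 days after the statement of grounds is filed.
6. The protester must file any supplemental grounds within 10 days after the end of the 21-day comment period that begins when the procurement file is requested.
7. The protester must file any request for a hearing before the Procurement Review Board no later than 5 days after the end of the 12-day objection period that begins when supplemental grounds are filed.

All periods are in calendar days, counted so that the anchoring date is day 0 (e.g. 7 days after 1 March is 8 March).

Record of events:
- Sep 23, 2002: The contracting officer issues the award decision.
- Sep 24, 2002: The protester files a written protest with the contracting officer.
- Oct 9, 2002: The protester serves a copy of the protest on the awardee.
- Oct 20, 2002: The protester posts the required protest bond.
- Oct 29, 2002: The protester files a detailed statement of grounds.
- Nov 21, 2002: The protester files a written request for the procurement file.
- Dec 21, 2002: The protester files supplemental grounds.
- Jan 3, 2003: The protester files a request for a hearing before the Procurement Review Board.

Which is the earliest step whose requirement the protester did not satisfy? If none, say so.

Step 3

Step 1: 28 days after Sep 23, 2002 (when the award decision is issued) is Oct 21, 2002; completed Sep 24, 2002, before the deadline.
Step 2: the window is 14–52 days after Sep 24, 2002 (when the written protest is filed), so Oct 8, 2002 through Nov 15, 2002; Oct 9, 2002 falls inside that range.
Step 3: the window is 25–70 days after Oct 9, 2002 (when the protest is served on the awardee), so Nov 3, 2002 through Dec 18, 2002; Oct 20, 2002 is 14 days too early.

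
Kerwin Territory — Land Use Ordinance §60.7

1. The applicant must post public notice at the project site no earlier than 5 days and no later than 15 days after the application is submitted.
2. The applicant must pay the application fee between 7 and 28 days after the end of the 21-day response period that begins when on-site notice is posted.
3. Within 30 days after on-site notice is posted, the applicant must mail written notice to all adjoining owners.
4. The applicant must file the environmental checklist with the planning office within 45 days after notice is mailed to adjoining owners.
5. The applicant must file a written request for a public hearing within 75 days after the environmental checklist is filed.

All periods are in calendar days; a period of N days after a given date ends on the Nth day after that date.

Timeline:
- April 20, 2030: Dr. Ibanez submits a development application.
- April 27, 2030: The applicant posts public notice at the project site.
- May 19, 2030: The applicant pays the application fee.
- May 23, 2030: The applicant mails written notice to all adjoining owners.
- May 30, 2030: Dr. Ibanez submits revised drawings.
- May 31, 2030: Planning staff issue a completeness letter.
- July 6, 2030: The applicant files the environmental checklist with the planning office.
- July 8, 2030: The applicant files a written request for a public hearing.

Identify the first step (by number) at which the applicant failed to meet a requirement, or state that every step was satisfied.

Step 1 — 5 and 15 days from April 20, 2030 (when the application is submitted) are April 25, 2030 and May 5, 2030 respectively; done April 27, 2030, which is between those dates.
Step 2 — 7 and 28 days from May 18, 2030 (end of the 21-day response period, which began when on-site notice is posted on April 27, 2030) are May 25, 2030 and June 15, 2030 respectively; May 19, 2030 is 6 days too early.

Step 2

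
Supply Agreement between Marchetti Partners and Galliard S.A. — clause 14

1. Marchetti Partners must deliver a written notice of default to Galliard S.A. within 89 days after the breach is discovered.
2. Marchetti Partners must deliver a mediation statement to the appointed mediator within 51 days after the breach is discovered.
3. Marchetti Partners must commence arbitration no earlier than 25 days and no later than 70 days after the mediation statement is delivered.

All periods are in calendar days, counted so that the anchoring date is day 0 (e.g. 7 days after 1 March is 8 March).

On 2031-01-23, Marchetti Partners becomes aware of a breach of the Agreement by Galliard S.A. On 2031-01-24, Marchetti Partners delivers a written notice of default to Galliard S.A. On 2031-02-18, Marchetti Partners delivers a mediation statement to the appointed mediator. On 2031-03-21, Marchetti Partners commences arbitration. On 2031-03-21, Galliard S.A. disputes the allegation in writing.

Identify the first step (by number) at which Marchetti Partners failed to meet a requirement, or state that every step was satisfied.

None — every step was satisfied

Step 1: 89 days after 2031-01-23 (when the breach is discovered) is 2031-04-22; 2031-01-24 is within that limit.
Step 2: 51 days after 2031-01-23 (when the breach is discovered) is 2031-03-15; done 2031-02-18 — timely.
Step 3: the window is 25–70 days after 2031-02-18 (when the mediation statement is delivered), so 2031-03-15 through 2031-04-29; done 2031-03-21 — within the window.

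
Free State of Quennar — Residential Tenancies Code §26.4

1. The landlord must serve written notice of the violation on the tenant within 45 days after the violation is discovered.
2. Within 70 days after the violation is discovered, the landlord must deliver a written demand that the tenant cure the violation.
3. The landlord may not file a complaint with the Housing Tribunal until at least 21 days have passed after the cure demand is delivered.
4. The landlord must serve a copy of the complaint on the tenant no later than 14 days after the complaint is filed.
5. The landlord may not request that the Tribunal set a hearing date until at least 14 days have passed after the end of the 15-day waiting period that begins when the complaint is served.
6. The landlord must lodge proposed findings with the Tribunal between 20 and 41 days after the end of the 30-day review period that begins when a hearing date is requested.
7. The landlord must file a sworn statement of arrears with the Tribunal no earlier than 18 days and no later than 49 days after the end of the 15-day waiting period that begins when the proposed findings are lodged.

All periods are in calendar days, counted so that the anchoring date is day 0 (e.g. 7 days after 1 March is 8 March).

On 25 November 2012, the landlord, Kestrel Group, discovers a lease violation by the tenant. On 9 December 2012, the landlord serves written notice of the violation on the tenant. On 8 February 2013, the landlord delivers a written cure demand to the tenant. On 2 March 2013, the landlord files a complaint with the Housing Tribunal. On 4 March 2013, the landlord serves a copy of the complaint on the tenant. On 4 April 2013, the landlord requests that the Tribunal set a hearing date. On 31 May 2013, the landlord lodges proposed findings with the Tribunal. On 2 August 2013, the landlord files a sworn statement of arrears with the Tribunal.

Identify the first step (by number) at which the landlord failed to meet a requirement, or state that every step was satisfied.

(1) due by 25 November 2012 + 45 days = 9 January 2013; 9 December 2012 is within that limit.
(2) due by 25 November 2012 + 70 days = 3 February 2013; done 8 February 2013 — 5 days late.

Step 2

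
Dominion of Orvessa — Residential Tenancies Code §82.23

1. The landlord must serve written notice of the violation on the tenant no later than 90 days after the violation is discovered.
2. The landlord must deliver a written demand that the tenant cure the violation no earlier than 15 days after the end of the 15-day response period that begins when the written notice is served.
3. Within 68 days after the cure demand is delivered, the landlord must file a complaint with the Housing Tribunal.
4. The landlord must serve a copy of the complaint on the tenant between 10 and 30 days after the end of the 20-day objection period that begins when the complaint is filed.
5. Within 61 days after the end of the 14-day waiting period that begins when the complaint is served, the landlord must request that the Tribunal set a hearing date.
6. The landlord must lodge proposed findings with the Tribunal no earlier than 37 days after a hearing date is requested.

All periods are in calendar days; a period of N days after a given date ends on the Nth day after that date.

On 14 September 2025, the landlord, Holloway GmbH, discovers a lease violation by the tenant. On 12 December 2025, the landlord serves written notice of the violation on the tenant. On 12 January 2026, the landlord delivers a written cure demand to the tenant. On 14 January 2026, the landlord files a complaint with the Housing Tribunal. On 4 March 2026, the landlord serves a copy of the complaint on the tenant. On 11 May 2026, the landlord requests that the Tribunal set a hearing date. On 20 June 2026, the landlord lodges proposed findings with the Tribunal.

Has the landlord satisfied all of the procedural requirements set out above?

(1) due by 14 September 2025 + 90 days = 13 December 2025; completed 12 December 2025, before the deadline.
(2) permitted from 27 December 2025 + 15 days = 11 January 2026 onward; done 12 January 2026 — permitted.
(3) due by 12 January 2026 + 68 days = 21 March 2026; done 14 January 2026 — timely.
(4) the permitted window runs from 3 February 2026 + 10 = 13 February 2026 to 3 February 2026 + 30 = 5 March 2026; done 4 March 2026, which is between those dates.
(5) due by 18 March 2026 + 61 days = 18 May 2026; 11 May 2026 is within that limit.
(6) permitted from 11 May 2026 + 37 days = 17 June 2026 onward; done 20 June 2026 — permitted.

Yes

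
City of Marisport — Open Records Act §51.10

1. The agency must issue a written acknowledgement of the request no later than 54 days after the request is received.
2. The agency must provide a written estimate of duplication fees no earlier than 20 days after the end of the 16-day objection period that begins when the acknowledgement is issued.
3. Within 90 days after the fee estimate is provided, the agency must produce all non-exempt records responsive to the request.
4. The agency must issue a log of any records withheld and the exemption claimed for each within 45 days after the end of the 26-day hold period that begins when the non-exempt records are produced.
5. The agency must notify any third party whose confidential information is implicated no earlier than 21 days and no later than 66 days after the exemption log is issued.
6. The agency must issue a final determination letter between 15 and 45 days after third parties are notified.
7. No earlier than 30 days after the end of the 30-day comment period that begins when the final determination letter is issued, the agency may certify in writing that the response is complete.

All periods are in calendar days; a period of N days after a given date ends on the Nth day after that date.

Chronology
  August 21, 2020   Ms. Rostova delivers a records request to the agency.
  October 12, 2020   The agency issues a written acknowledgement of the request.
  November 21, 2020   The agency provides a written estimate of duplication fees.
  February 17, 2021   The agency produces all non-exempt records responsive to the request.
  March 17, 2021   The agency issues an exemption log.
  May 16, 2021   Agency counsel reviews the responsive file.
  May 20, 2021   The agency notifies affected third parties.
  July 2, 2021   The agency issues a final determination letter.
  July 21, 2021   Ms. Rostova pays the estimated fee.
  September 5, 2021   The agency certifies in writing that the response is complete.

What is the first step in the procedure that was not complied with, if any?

Step 1: 54 days after August 21, 2020 (when the request is received) is October 14, 2020; completed October 12, 2020, before the deadline.
Step 2: the earliest permitted date is 20 days after October 28, 2020 (end of the 16-day objection period, which began when the acknowledgement is issued on October 12, 2020), i.e. November 17, 2020; done November 21, 2020 — permitted.
Step 3: 90 days after November 21, 2020 (when the fee estimate is provided) is February 19, 2021; February 17, 2021 is within that limit.
Step 4: 45 days after March 15, 2021 (end of the 26-day hold period, which began when the non-exempt records are produced on February 17, 2021) is April 29, 2021; completed March 17, 2021, before the deadline.
Step 5: the window is 21–66 days after March 17, 2021 (when the exemption log is issued), so April 7, 2021 through May 22, 2021; done May 20, 2021 — within the window.
Step 6: the window is 15–45 days after May 20, 2021 (when third parties are notified), so June 4, 2021 through July 4, 2021; done July 2, 2021, which is between those dates.
Step 7: the earliest permitted date is 30 days after August 1, 2021 (end of the 30-day comment period, which began when the final determination letter is issued on July 2, 2021), i.e. August 31, 2021; done September 5, 2021 — permitted.

None — every step was satisfied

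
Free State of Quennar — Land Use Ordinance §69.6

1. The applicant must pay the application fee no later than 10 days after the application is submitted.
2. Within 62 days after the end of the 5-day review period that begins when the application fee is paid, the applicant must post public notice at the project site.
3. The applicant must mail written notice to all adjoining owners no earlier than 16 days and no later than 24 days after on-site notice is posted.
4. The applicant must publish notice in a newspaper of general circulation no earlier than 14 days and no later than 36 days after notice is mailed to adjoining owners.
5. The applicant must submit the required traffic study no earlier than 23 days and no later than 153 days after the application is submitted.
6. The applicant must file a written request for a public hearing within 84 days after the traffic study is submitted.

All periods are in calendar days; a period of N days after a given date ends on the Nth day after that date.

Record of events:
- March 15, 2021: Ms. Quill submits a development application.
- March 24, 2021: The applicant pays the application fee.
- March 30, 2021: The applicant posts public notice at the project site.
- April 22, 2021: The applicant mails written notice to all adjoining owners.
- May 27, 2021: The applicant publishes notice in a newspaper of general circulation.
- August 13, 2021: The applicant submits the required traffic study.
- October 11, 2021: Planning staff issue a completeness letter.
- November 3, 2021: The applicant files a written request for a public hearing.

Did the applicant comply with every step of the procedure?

Yes

Step 1: 10 days after March 15, 2021 (when the application is submitted) is March 25, 2021; March 24, 2021 is within that limit.
Step 2: 62 days after March 29, 2021 (end of the 5-day review period, which began when the application fee is paid on March 24, 2021) is May 30, 2021; March 30, 2021 is within that limit.
Step 3: the window is 16–24 days after March 30, 2021 (when on-site notice is posted), so April 15, 2021 through April 23, 2021; April 22, 2021 falls inside that range.
Step 4: the window is 14–36 days after April 22, 2021 (when notice is mailed to adjoining owners), so May 6, 2021 through May 28, 2021; done May 27, 2021, which is between those dates.
Step 5: the window is 23–153 days after March 15, 2021 (when the application is submitted), so April 7, 2021 through August 15, 2021; done August 13, 2021 — within the window.
Step 6: 84 days after August 13, 2021 (when the traffic study is submitted) is November 5, 2021; completed November 3, 2021, before the deadline.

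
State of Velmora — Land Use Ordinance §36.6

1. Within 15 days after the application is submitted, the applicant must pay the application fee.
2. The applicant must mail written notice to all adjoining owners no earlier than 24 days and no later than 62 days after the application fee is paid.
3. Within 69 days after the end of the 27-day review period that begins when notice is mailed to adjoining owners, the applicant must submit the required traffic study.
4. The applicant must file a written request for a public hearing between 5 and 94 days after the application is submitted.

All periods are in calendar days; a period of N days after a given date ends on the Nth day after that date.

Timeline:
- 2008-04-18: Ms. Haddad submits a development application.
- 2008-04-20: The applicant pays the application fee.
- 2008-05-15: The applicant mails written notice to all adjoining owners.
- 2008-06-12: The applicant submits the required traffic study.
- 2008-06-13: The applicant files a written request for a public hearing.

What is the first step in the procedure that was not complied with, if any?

None — every step was satisfied

(1) due by 2008-04-18 + 15 days = 2008-05-03; done 2008-04-20 — timely.
(2) the permitted window runs from 2008-04-20 + 24 = 2008-05-14 to 2008-04-20 + 62 = 2008-06-21; done 2008-05-15, which is between those dates.
(3) due by 2008-06-11 + 69 days = 2008-08-19; 2008-06-12 is within that limit.
(4) the permitted window runs from 2008-04-18 + 5 = 2008-04-23 to 2008-04-18 + 94 = 2008-07-21; done 2008-06-13, which is between those dates.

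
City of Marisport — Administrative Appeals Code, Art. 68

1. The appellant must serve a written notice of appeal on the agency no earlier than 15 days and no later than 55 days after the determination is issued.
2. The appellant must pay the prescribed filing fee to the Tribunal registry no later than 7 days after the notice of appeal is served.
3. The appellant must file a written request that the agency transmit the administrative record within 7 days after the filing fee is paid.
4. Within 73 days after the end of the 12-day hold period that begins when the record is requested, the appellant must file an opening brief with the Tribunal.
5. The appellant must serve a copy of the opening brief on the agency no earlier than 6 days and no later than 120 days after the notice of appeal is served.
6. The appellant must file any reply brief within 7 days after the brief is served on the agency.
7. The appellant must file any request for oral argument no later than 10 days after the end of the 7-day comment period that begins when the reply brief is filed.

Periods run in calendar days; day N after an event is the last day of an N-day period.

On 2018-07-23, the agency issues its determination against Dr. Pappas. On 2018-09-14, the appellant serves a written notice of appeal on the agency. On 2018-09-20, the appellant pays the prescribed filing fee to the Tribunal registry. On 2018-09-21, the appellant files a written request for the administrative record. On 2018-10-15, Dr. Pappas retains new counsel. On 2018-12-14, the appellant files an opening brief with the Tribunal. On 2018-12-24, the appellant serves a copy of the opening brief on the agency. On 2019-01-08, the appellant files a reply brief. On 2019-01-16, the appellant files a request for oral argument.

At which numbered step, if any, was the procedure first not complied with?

Step 1 — 15 and 55 days from 2018-07-23 (when the determination is issued) are 2018-08-07 and 2018-09-16 respectively; done 2018-09-14, which is between those dates.
Step 2 — counting 7 days from 2018-09-14 (when the notice of appeal is served) gives a deadline of 2018-09-21; done 2018-09-20 — timely.
Step 3 — counting 7 days from 2018-09-20 (when the filing fee is paid) gives a deadline of 2018-09-27; completed 2018-09-21, before the deadline.
Step 4 — counting 73 days from 2018-10-03 (end of the 12-day hold period, which began when the record is requested on 2018-09-21) gives a deadline of 2018-12-15; completed 2018-12-14, before the deadline.
Step 5 — 6 and 120 days from 2018-09-14 (when the notice of appeal is served) are 2018-09-20 and 2019-01-12 respectively; done 2018-12-24, which is between those dates.
Step 6 — counting 7 days from 2018-12-24 (when the brief is served on the agency) gives a deadline of 2018-12-31; 2019-01-08 misses that deadline by 8 days.
The procedure was therefore not followed at step 6.

Step 6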